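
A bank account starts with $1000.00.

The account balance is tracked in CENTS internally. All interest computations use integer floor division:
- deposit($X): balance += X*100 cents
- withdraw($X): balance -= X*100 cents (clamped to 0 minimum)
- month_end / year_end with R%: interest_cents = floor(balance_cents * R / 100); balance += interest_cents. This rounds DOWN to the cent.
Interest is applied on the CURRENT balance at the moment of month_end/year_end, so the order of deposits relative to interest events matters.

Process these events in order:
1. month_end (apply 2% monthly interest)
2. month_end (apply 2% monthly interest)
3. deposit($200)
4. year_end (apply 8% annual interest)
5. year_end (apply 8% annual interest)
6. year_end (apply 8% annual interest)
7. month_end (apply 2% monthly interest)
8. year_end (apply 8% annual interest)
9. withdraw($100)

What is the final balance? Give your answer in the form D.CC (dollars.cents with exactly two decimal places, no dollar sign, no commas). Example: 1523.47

After 1 (month_end (apply 2% monthly interest)): balance=$1020.00 total_interest=$20.00
After 2 (month_end (apply 2% monthly interest)): balance=$1040.40 total_interest=$40.40
After 3 (deposit($200)): balance=$1240.40 total_interest=$40.40
After 4 (year_end (apply 8% annual interest)): balance=$1339.63 total_interest=$139.63
After 5 (year_end (apply 8% annual interest)): balance=$1446.80 total_interest=$246.80
After 6 (year_end (apply 8% annual interest)): balance=$1562.54 total_interest=$362.54
After 7 (month_end (apply 2% monthly interest)): balance=$1593.79 total_interest=$393.79
After 8 (year_end (apply 8% annual interest)): balance=$1721.29 total_interest=$521.29
After 9 (withdraw($100)): balance=$1621.29 total_interest=$521.29

Answer: 1621.29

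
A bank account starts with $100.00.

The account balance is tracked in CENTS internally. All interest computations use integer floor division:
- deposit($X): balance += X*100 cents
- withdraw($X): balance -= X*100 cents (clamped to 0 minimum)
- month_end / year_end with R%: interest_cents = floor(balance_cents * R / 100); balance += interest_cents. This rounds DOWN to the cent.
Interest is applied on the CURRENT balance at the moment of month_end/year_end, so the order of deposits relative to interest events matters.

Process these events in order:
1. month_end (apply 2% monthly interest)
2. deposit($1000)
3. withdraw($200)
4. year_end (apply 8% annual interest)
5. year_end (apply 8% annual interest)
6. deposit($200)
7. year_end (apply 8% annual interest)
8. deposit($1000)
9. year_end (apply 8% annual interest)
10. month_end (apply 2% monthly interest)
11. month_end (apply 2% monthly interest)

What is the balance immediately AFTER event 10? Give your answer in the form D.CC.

After 1 (month_end (apply 2% monthly interest)): balance=$102.00 total_interest=$2.00
After 2 (deposit($1000)): balance=$1102.00 total_interest=$2.00
After 3 (withdraw($200)): balance=$902.00 total_interest=$2.00
After 4 (year_end (apply 8% annual interest)): balance=$974.16 total_interest=$74.16
After 5 (year_end (apply 8% annual interest)): balance=$1052.09 total_interest=$152.09
After 6 (deposit($200)): balance=$1252.09 total_interest=$152.09
After 7 (year_end (apply 8% annual interest)): balance=$1352.25 total_interest=$252.25
After 8 (deposit($1000)): balance=$2352.25 total_interest=$252.25
After 9 (year_end (apply 8% annual interest)): balance=$2540.43 total_interest=$440.43
After 10 (month_end (apply 2% monthly interest)): balance=$2591.23 total_interest=$491.23

Answer: 2591.23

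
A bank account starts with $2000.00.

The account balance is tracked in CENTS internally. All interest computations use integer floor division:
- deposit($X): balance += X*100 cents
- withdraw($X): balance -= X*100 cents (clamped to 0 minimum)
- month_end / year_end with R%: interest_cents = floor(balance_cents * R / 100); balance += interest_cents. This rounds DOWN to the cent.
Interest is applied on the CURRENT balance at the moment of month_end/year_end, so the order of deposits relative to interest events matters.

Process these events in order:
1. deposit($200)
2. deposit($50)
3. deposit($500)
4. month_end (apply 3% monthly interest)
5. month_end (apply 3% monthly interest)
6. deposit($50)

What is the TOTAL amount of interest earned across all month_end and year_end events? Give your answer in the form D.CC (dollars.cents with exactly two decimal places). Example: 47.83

Answer: 167.47

Derivation:
After 1 (deposit($200)): balance=$2200.00 total_interest=$0.00
After 2 (deposit($50)): balance=$2250.00 total_interest=$0.00
After 3 (deposit($500)): balance=$2750.00 total_interest=$0.00
After 4 (month_end (apply 3% monthly interest)): balance=$2832.50 total_interest=$82.50
After 5 (month_end (apply 3% monthly interest)): balance=$2917.47 total_interest=$167.47
After 6 (deposit($50)): balance=$2967.47 total_interest=$167.47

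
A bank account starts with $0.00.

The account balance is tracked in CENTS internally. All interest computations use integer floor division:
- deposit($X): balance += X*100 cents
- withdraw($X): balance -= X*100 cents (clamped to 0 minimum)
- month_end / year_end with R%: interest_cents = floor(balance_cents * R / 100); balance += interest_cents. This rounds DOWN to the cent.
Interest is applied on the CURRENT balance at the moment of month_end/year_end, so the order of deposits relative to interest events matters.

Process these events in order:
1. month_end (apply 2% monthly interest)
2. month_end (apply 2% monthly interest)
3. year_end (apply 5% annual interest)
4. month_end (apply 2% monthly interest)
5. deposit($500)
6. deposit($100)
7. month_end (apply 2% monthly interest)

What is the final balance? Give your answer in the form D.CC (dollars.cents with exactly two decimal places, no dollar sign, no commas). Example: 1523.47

After 1 (month_end (apply 2% monthly interest)): balance=$0.00 total_interest=$0.00
After 2 (month_end (apply 2% monthly interest)): balance=$0.00 total_interest=$0.00
After 3 (year_end (apply 5% annual interest)): balance=$0.00 total_interest=$0.00
After 4 (month_end (apply 2% monthly interest)): balance=$0.00 total_interest=$0.00
After 5 (deposit($500)): balance=$500.00 total_interest=$0.00
After 6 (deposit($100)): balance=$600.00 total_interest=$0.00
After 7 (month_end (apply 2% monthly interest)): balance=$612.00 total_interest=$12.00

Answer: 612.00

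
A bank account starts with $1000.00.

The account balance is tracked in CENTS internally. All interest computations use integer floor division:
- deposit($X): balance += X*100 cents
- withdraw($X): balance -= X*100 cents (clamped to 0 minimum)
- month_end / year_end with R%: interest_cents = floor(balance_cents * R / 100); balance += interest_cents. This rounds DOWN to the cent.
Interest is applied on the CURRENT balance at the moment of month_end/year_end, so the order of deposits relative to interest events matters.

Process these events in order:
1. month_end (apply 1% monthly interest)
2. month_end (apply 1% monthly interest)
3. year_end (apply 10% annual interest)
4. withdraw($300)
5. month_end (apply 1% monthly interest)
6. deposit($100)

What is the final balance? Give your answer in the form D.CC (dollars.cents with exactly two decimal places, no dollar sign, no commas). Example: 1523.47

After 1 (month_end (apply 1% monthly interest)): balance=$1010.00 total_interest=$10.00
After 2 (month_end (apply 1% monthly interest)): balance=$1020.10 total_interest=$20.10
After 3 (year_end (apply 10% annual interest)): balance=$1122.11 total_interest=$122.11
After 4 (withdraw($300)): balance=$822.11 total_interest=$122.11
After 5 (month_end (apply 1% monthly interest)): balance=$830.33 total_interest=$130.33
After 6 (deposit($100)): balance=$930.33 total_interest=$130.33

Answer: 930.33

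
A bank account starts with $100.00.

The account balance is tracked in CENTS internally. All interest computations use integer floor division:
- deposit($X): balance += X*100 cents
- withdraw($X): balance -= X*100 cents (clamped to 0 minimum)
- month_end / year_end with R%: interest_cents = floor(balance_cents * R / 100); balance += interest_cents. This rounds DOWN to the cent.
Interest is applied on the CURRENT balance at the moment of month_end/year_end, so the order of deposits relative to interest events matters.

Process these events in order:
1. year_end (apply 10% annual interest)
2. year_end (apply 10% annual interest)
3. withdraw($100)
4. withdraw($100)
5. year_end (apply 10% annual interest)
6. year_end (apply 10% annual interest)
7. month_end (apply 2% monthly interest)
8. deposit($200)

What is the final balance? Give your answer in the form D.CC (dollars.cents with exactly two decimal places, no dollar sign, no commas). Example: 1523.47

After 1 (year_end (apply 10% annual interest)): balance=$110.00 total_interest=$10.00
After 2 (year_end (apply 10% annual interest)): balance=$121.00 total_interest=$21.00
After 3 (withdraw($100)): balance=$21.00 total_interest=$21.00
After 4 (withdraw($100)): balance=$0.00 total_interest=$21.00
After 5 (year_end (apply 10% annual interest)): balance=$0.00 total_interest=$21.00
After 6 (year_end (apply 10% annual interest)): balance=$0.00 total_interest=$21.00
After 7 (month_end (apply 2% monthly interest)): balance=$0.00 total_interest=$21.00
After 8 (deposit($200)): balance=$200.00 total_interest=$21.00

Answer: 200.00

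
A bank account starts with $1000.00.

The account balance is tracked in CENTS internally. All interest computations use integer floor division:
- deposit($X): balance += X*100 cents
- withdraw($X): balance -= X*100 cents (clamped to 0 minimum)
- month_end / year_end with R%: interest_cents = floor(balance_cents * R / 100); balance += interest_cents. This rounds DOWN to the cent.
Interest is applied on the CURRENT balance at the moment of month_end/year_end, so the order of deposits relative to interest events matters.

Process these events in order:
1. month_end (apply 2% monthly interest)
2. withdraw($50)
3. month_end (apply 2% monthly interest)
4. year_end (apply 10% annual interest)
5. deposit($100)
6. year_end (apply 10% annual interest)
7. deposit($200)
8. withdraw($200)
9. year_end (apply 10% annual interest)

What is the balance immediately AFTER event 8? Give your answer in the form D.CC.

Answer: 1307.17

Derivation:
After 1 (month_end (apply 2% monthly interest)): balance=$1020.00 total_interest=$20.00
After 2 (withdraw($50)): balance=$970.00 total_interest=$20.00
After 3 (month_end (apply 2% monthly interest)): balance=$989.40 total_interest=$39.40
After 4 (year_end (apply 10% annual interest)): balance=$1088.34 total_interest=$138.34
After 5 (deposit($100)): balance=$1188.34 total_interest=$138.34
After 6 (year_end (apply 10% annual interest)): balance=$1307.17 total_interest=$257.17
After 7 (deposit($200)): balance=$1507.17 total_interest=$257.17
After 8 (withdraw($200)): balance=$1307.17 total_interest=$257.17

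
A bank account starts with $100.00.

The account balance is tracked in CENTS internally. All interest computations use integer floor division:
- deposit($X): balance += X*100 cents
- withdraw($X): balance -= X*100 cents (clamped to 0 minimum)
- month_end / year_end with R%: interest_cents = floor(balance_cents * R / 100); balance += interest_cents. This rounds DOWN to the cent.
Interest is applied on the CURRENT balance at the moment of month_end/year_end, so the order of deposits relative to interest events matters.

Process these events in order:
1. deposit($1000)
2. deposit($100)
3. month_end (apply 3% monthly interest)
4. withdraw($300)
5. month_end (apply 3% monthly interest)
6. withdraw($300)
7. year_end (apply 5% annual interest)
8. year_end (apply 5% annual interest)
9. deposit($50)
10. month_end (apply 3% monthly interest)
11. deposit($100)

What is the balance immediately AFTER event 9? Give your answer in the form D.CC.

After 1 (deposit($1000)): balance=$1100.00 total_interest=$0.00
After 2 (deposit($100)): balance=$1200.00 total_interest=$0.00
After 3 (month_end (apply 3% monthly interest)): balance=$1236.00 total_interest=$36.00
After 4 (withdraw($300)): balance=$936.00 total_interest=$36.00
After 5 (month_end (apply 3% monthly interest)): balance=$964.08 total_interest=$64.08
After 6 (withdraw($300)): balance=$664.08 total_interest=$64.08
After 7 (year_end (apply 5% annual interest)): balance=$697.28 total_interest=$97.28
After 8 (year_end (apply 5% annual interest)): balance=$732.14 total_interest=$132.14
After 9 (deposit($50)): balance=$782.14 total_interest=$132.14

Answer: 782.14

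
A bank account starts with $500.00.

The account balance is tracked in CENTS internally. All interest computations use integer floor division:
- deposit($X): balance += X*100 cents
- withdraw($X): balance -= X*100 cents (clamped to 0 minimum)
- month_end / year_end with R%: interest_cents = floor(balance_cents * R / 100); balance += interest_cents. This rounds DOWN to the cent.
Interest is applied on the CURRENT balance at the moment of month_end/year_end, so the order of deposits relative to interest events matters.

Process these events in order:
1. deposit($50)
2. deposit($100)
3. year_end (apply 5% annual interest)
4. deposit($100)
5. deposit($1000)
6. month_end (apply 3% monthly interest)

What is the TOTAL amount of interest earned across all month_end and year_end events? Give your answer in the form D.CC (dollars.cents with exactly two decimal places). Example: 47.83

After 1 (deposit($50)): balance=$550.00 total_interest=$0.00
After 2 (deposit($100)): balance=$650.00 total_interest=$0.00
After 3 (year_end (apply 5% annual interest)): balance=$682.50 total_interest=$32.50
After 4 (deposit($100)): balance=$782.50 total_interest=$32.50
After 5 (deposit($1000)): balance=$1782.50 total_interest=$32.50
After 6 (month_end (apply 3% monthly interest)): balance=$1835.97 total_interest=$85.97

Answer: 85.97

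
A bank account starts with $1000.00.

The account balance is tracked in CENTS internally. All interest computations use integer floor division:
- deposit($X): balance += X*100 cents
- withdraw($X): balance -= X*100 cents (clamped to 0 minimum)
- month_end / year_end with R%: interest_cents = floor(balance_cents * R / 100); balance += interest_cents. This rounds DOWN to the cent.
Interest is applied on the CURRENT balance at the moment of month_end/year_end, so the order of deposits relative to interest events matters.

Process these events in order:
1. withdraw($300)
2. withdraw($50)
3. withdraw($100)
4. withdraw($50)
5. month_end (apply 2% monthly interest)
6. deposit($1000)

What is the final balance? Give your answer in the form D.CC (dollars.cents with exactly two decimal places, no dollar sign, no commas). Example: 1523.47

After 1 (withdraw($300)): balance=$700.00 total_interest=$0.00
After 2 (withdraw($50)): balance=$650.00 total_interest=$0.00
After 3 (withdraw($100)): balance=$550.00 total_interest=$0.00
After 4 (withdraw($50)): balance=$500.00 total_interest=$0.00
After 5 (month_end (apply 2% monthly interest)): balance=$510.00 total_interest=$10.00
After 6 (deposit($1000)): balance=$1510.00 total_interest=$10.00

Answer: 1510.00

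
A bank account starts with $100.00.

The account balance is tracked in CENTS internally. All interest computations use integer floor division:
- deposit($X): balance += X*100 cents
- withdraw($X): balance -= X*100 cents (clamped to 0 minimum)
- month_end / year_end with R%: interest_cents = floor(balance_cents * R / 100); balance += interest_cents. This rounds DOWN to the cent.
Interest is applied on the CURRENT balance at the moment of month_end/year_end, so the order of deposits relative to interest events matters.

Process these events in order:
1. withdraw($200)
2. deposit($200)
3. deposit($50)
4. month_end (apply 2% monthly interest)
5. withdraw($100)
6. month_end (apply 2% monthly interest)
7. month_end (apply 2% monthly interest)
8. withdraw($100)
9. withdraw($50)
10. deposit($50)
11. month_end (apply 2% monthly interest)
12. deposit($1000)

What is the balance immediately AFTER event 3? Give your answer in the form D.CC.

Answer: 250.00

Derivation:
After 1 (withdraw($200)): balance=$0.00 total_interest=$0.00
After 2 (deposit($200)): balance=$200.00 total_interest=$0.00
After 3 (deposit($50)): balance=$250.00 total_interest=$0.00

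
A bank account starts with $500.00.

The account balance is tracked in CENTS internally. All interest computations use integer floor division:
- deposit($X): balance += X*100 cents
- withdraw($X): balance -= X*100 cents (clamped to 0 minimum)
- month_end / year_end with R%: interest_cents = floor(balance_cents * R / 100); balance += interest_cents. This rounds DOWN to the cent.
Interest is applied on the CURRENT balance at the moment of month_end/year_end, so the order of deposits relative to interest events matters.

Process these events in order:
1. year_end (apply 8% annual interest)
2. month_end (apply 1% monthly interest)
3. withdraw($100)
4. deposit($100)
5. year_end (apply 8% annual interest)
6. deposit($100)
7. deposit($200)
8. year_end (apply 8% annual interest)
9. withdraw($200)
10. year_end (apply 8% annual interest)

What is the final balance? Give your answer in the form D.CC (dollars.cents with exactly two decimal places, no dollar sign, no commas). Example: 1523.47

After 1 (year_end (apply 8% annual interest)): balance=$540.00 total_interest=$40.00
After 2 (month_end (apply 1% monthly interest)): balance=$545.40 total_interest=$45.40
After 3 (withdraw($100)): balance=$445.40 total_interest=$45.40
After 4 (deposit($100)): balance=$545.40 total_interest=$45.40
After 5 (year_end (apply 8% annual interest)): balance=$589.03 total_interest=$89.03
After 6 (deposit($100)): balance=$689.03 total_interest=$89.03
After 7 (deposit($200)): balance=$889.03 total_interest=$89.03
After 8 (year_end (apply 8% annual interest)): balance=$960.15 total_interest=$160.15
After 9 (withdraw($200)): balance=$760.15 total_interest=$160.15
After 10 (year_end (apply 8% annual interest)): balance=$820.96 total_interest=$220.96

Answer: 820.96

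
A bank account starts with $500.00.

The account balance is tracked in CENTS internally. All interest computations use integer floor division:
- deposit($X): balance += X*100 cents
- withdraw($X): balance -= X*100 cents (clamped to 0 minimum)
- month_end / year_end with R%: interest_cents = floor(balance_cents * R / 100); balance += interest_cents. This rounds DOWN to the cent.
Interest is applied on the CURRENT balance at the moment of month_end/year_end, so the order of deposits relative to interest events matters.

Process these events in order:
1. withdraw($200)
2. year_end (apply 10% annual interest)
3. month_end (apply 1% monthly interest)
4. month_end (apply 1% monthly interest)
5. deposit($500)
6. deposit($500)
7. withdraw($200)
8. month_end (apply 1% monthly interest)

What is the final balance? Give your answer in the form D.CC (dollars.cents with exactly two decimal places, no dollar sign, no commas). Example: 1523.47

After 1 (withdraw($200)): balance=$300.00 total_interest=$0.00
After 2 (year_end (apply 10% annual interest)): balance=$330.00 total_interest=$30.00
After 3 (month_end (apply 1% monthly interest)): balance=$333.30 total_interest=$33.30
After 4 (month_end (apply 1% monthly interest)): balance=$336.63 total_interest=$36.63
After 5 (deposit($500)): balance=$836.63 total_interest=$36.63
After 6 (deposit($500)): balance=$1336.63 total_interest=$36.63
After 7 (withdraw($200)): balance=$1136.63 total_interest=$36.63
After 8 (month_end (apply 1% monthly interest)): balance=$1147.99 total_interest=$47.99

Answer: 1147.99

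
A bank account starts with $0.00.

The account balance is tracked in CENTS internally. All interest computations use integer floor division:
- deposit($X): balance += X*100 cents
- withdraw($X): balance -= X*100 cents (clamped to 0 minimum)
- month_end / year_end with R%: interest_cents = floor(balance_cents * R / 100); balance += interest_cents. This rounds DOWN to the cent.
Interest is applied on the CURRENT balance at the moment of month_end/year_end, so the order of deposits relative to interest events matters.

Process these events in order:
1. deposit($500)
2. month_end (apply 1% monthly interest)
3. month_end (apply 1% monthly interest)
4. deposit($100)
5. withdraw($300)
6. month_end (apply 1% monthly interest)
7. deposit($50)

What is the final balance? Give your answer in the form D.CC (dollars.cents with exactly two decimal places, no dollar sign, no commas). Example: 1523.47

After 1 (deposit($500)): balance=$500.00 total_interest=$0.00
After 2 (month_end (apply 1% monthly interest)): balance=$505.00 total_interest=$5.00
After 3 (month_end (apply 1% monthly interest)): balance=$510.05 total_interest=$10.05
After 4 (deposit($100)): balance=$610.05 total_interest=$10.05
After 5 (withdraw($300)): balance=$310.05 total_interest=$10.05
After 6 (month_end (apply 1% monthly interest)): balance=$313.15 total_interest=$13.15
After 7 (deposit($50)): balance=$363.15 total_interest=$13.15

Answer: 363.15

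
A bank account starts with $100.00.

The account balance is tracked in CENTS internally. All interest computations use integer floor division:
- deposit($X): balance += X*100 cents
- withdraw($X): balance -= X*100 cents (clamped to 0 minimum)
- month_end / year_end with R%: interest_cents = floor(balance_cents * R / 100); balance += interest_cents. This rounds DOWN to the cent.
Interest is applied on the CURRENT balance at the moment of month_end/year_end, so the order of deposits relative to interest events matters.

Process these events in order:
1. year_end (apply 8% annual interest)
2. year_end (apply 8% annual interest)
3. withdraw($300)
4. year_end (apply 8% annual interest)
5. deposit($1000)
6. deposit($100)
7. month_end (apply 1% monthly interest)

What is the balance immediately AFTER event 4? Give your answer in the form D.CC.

Answer: 0.00

Derivation:
After 1 (year_end (apply 8% annual interest)): balance=$108.00 total_interest=$8.00
After 2 (year_end (apply 8% annual interest)): balance=$116.64 total_interest=$16.64
After 3 (withdraw($300)): balance=$0.00 total_interest=$16.64
After 4 (year_end (apply 8% annual interest)): balance=$0.00 total_interest=$16.64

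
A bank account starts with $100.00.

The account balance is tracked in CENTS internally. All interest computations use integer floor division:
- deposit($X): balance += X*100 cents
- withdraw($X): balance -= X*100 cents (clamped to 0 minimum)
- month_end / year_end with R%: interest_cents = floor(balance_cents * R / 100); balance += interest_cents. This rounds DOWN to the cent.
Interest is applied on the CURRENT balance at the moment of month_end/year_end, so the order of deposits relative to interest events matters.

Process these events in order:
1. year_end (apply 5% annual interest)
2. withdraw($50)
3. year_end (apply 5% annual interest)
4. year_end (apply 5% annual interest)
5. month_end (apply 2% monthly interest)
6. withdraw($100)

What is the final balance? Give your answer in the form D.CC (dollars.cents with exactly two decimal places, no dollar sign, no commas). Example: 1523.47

Answer: 0.00

Derivation:
After 1 (year_end (apply 5% annual interest)): balance=$105.00 total_interest=$5.00
After 2 (withdraw($50)): balance=$55.00 total_interest=$5.00
After 3 (year_end (apply 5% annual interest)): balance=$57.75 total_interest=$7.75
After 4 (year_end (apply 5% annual interest)): balance=$60.63 total_interest=$10.63
After 5 (month_end (apply 2% monthly interest)): balance=$61.84 total_interest=$11.84
After 6 (withdraw($100)): balance=$0.00 total_interest=$11.84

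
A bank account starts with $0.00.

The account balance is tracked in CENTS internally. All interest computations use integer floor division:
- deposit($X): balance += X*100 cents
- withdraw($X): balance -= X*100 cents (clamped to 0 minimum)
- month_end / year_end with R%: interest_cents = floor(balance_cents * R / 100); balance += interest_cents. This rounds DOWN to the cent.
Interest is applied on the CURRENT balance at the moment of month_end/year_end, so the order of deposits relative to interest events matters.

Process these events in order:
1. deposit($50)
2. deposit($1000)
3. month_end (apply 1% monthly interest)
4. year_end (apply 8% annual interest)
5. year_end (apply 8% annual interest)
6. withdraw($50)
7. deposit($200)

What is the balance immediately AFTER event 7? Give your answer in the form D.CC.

After 1 (deposit($50)): balance=$50.00 total_interest=$0.00
After 2 (deposit($1000)): balance=$1050.00 total_interest=$0.00
After 3 (month_end (apply 1% monthly interest)): balance=$1060.50 total_interest=$10.50
After 4 (year_end (apply 8% annual interest)): balance=$1145.34 total_interest=$95.34
After 5 (year_end (apply 8% annual interest)): balance=$1236.96 total_interest=$186.96
After 6 (withdraw($50)): balance=$1186.96 total_interest=$186.96
After 7 (deposit($200)): balance=$1386.96 total_interest=$186.96

Answer: 1386.96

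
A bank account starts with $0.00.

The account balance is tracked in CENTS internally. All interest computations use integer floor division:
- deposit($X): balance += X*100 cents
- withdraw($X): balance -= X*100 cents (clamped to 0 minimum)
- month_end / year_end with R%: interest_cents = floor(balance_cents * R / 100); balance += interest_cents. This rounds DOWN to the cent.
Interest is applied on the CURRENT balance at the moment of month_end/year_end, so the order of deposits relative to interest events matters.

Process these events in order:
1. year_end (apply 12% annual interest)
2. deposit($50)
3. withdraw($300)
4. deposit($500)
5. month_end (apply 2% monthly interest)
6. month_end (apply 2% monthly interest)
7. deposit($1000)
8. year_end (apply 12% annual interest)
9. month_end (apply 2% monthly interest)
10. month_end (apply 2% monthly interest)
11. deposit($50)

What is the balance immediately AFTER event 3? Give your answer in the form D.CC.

After 1 (year_end (apply 12% annual interest)): balance=$0.00 total_interest=$0.00
After 2 (deposit($50)): balance=$50.00 total_interest=$0.00
After 3 (withdraw($300)): balance=$0.00 total_interest=$0.00

Answer: 0.00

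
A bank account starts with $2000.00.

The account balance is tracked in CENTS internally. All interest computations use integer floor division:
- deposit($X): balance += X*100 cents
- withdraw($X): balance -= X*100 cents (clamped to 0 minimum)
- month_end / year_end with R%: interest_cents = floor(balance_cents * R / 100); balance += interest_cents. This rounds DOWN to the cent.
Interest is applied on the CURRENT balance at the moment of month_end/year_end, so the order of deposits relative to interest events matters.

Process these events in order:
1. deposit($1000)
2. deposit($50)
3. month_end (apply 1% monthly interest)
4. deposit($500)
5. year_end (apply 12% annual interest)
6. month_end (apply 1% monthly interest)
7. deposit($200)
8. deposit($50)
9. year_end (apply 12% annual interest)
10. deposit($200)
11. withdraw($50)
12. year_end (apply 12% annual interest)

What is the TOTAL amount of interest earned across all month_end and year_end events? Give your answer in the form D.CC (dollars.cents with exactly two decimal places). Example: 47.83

Answer: 1612.24

Derivation:
After 1 (deposit($1000)): balance=$3000.00 total_interest=$0.00
After 2 (deposit($50)): balance=$3050.00 total_interest=$0.00
After 3 (month_end (apply 1% monthly interest)): balance=$3080.50 total_interest=$30.50
After 4 (deposit($500)): balance=$3580.50 total_interest=$30.50
After 5 (year_end (apply 12% annual interest)): balance=$4010.16 total_interest=$460.16
After 6 (month_end (apply 1% monthly interest)): balance=$4050.26 total_interest=$500.26
After 7 (deposit($200)): balance=$4250.26 total_interest=$500.26
After 8 (deposit($50)): balance=$4300.26 total_interest=$500.26
After 9 (year_end (apply 12% annual interest)): balance=$4816.29 total_interest=$1016.29
After 10 (deposit($200)): balance=$5016.29 total_interest=$1016.29
After 11 (withdraw($50)): balance=$4966.29 total_interest=$1016.29
After 12 (year_end (apply 12% annual interest)): balance=$5562.24 total_interest=$1612.24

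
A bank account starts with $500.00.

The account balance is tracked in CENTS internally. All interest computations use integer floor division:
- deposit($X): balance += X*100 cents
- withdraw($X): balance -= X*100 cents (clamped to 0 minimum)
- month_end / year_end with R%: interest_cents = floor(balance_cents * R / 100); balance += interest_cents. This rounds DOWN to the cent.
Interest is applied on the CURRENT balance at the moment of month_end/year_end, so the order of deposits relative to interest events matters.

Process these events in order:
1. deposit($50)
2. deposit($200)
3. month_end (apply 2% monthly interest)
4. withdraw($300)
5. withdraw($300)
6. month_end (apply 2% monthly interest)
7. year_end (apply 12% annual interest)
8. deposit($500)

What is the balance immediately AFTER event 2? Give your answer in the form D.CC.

Answer: 750.00

Derivation:
After 1 (deposit($50)): balance=$550.00 total_interest=$0.00
After 2 (deposit($200)): balance=$750.00 total_interest=$0.00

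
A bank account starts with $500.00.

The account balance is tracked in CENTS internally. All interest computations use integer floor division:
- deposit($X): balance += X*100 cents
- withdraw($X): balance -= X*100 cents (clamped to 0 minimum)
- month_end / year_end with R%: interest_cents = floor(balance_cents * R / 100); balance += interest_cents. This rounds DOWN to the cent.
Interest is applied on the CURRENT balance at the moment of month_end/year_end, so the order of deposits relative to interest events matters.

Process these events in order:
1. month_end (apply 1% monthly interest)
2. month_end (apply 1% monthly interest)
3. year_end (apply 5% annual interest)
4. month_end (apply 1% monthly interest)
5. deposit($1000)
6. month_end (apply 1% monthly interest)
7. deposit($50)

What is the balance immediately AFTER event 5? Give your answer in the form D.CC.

After 1 (month_end (apply 1% monthly interest)): balance=$505.00 total_interest=$5.00
After 2 (month_end (apply 1% monthly interest)): balance=$510.05 total_interest=$10.05
After 3 (year_end (apply 5% annual interest)): balance=$535.55 total_interest=$35.55
After 4 (month_end (apply 1% monthly interest)): balance=$540.90 total_interest=$40.90
After 5 (deposit($1000)): balance=$1540.90 total_interest=$40.90

Answer: 1540.90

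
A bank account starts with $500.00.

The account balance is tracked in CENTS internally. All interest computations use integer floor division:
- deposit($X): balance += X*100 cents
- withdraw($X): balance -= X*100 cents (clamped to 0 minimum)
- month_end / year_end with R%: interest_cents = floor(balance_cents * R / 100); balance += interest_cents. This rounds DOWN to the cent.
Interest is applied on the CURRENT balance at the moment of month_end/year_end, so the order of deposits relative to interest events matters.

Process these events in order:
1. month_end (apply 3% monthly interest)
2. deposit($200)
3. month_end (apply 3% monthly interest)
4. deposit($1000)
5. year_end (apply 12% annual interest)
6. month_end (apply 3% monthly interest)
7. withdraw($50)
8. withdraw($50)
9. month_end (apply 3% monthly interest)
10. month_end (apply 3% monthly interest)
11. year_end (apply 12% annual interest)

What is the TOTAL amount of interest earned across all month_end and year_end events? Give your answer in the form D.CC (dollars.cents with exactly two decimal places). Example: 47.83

After 1 (month_end (apply 3% monthly interest)): balance=$515.00 total_interest=$15.00
After 2 (deposit($200)): balance=$715.00 total_interest=$15.00
After 3 (month_end (apply 3% monthly interest)): balance=$736.45 total_interest=$36.45
After 4 (deposit($1000)): balance=$1736.45 total_interest=$36.45
After 5 (year_end (apply 12% annual interest)): balance=$1944.82 total_interest=$244.82
After 6 (month_end (apply 3% monthly interest)): balance=$2003.16 total_interest=$303.16
After 7 (withdraw($50)): balance=$1953.16 total_interest=$303.16
After 8 (withdraw($50)): balance=$1903.16 total_interest=$303.16
After 9 (month_end (apply 3% monthly interest)): balance=$1960.25 total_interest=$360.25
After 10 (month_end (apply 3% monthly interest)): balance=$2019.05 total_interest=$419.05
After 11 (year_end (apply 12% annual interest)): balance=$2261.33 total_interest=$661.33

Answer: 661.33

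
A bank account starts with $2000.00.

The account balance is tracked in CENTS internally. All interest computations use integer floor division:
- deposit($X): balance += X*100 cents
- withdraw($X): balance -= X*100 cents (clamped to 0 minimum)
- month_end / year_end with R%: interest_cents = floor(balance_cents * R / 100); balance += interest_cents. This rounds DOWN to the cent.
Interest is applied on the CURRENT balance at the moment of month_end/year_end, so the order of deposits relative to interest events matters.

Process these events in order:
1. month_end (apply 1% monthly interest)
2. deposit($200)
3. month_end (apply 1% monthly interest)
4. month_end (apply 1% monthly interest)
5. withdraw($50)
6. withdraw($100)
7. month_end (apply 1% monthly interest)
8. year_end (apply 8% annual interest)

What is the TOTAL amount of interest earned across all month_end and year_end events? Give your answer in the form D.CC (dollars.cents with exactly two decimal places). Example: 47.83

After 1 (month_end (apply 1% monthly interest)): balance=$2020.00 total_interest=$20.00
After 2 (deposit($200)): balance=$2220.00 total_interest=$20.00
After 3 (month_end (apply 1% monthly interest)): balance=$2242.20 total_interest=$42.20
After 4 (month_end (apply 1% monthly interest)): balance=$2264.62 total_interest=$64.62
After 5 (withdraw($50)): balance=$2214.62 total_interest=$64.62
After 6 (withdraw($100)): balance=$2114.62 total_interest=$64.62
After 7 (month_end (apply 1% monthly interest)): balance=$2135.76 total_interest=$85.76
After 8 (year_end (apply 8% annual interest)): balance=$2306.62 total_interest=$256.62

Answer: 256.62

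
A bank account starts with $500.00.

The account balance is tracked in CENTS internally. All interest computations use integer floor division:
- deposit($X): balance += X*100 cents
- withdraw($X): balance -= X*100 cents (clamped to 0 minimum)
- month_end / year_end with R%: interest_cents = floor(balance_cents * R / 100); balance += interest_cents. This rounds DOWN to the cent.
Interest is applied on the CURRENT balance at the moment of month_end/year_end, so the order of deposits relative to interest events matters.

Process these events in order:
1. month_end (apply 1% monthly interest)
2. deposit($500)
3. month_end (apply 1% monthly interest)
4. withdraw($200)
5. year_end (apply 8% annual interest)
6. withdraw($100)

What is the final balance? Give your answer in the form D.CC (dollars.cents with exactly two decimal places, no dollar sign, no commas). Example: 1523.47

After 1 (month_end (apply 1% monthly interest)): balance=$505.00 total_interest=$5.00
After 2 (deposit($500)): balance=$1005.00 total_interest=$5.00
After 3 (month_end (apply 1% monthly interest)): balance=$1015.05 total_interest=$15.05
After 4 (withdraw($200)): balance=$815.05 total_interest=$15.05
After 5 (year_end (apply 8% annual interest)): balance=$880.25 total_interest=$80.25
After 6 (withdraw($100)): balance=$780.25 total_interest=$80.25

Answer: 780.25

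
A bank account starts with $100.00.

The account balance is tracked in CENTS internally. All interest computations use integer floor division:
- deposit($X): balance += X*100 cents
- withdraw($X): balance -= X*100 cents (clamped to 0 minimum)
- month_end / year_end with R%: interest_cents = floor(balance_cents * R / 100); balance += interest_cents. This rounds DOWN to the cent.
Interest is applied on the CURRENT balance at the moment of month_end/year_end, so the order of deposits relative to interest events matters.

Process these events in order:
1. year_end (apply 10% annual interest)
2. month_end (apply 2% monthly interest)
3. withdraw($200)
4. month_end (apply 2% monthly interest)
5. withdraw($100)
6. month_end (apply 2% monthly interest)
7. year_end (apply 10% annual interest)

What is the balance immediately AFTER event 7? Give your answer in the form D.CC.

Answer: 0.00

Derivation:
After 1 (year_end (apply 10% annual interest)): balance=$110.00 total_interest=$10.00
After 2 (month_end (apply 2% monthly interest)): balance=$112.20 total_interest=$12.20
After 3 (withdraw($200)): balance=$0.00 total_interest=$12.20
After 4 (month_end (apply 2% monthly interest)): balance=$0.00 total_interest=$12.20
After 5 (withdraw($100)): balance=$0.00 total_interest=$12.20
After 6 (month_end (apply 2% monthly interest)): balance=$0.00 total_interest=$12.20
After 7 (year_end (apply 10% annual interest)): balance=$0.00 total_interest=$12.20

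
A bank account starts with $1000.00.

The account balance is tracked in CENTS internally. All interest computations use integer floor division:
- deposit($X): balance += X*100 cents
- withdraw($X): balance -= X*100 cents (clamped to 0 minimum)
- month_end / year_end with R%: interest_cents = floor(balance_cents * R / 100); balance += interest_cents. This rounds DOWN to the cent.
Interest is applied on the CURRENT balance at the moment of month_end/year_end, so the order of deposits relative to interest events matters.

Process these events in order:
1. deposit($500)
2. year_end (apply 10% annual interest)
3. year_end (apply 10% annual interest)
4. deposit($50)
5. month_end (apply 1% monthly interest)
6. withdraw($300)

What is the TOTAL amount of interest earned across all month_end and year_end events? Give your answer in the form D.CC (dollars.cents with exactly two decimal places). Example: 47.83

Answer: 333.65

Derivation:
After 1 (deposit($500)): balance=$1500.00 total_interest=$0.00
After 2 (year_end (apply 10% annual interest)): balance=$1650.00 total_interest=$150.00
After 3 (year_end (apply 10% annual interest)): balance=$1815.00 total_interest=$315.00
After 4 (deposit($50)): balance=$1865.00 total_interest=$315.00
After 5 (month_end (apply 1% monthly interest)): balance=$1883.65 total_interest=$333.65
After 6 (withdraw($300)): balance=$1583.65 total_interest=$333.65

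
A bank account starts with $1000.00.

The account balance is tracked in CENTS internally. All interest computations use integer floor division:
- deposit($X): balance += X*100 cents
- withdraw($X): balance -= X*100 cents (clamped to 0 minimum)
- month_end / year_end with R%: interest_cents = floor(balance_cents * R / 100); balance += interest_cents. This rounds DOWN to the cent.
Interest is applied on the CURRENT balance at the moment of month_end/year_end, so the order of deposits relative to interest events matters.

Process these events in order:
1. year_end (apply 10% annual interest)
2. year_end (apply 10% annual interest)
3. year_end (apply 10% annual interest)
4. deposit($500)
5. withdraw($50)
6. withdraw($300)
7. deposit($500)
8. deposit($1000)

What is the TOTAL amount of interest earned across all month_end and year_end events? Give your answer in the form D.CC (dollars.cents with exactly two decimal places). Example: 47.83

Answer: 331.00

Derivation:
After 1 (year_end (apply 10% annual interest)): balance=$1100.00 total_interest=$100.00
After 2 (year_end (apply 10% annual interest)): balance=$1210.00 total_interest=$210.00
After 3 (year_end (apply 10% annual interest)): balance=$1331.00 total_interest=$331.00
After 4 (deposit($500)): balance=$1831.00 total_interest=$331.00
After 5 (withdraw($50)): balance=$1781.00 total_interest=$331.00
After 6 (withdraw($300)): balance=$1481.00 total_interest=$331.00
After 7 (deposit($500)): balance=$1981.00 total_interest=$331.00
After 8 (deposit($1000)): balance=$2981.00 total_interest=$331.00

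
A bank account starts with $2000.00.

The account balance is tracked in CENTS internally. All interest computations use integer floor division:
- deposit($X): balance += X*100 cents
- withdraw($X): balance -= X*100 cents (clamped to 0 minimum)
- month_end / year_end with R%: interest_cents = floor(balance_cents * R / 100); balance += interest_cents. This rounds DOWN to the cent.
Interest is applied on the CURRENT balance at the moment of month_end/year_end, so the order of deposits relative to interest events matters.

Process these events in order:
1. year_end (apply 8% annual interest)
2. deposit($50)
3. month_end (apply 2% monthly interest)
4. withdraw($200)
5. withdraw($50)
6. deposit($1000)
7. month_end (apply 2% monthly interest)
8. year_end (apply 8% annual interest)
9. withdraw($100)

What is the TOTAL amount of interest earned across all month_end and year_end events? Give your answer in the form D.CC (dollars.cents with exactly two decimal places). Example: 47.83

After 1 (year_end (apply 8% annual interest)): balance=$2160.00 total_interest=$160.00
After 2 (deposit($50)): balance=$2210.00 total_interest=$160.00
After 3 (month_end (apply 2% monthly interest)): balance=$2254.20 total_interest=$204.20
After 4 (withdraw($200)): balance=$2054.20 total_interest=$204.20
After 5 (withdraw($50)): balance=$2004.20 total_interest=$204.20
After 6 (deposit($1000)): balance=$3004.20 total_interest=$204.20
After 7 (month_end (apply 2% monthly interest)): balance=$3064.28 total_interest=$264.28
After 8 (year_end (apply 8% annual interest)): balance=$3309.42 total_interest=$509.42
After 9 (withdraw($100)): balance=$3209.42 total_interest=$509.42

Answer: 509.42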